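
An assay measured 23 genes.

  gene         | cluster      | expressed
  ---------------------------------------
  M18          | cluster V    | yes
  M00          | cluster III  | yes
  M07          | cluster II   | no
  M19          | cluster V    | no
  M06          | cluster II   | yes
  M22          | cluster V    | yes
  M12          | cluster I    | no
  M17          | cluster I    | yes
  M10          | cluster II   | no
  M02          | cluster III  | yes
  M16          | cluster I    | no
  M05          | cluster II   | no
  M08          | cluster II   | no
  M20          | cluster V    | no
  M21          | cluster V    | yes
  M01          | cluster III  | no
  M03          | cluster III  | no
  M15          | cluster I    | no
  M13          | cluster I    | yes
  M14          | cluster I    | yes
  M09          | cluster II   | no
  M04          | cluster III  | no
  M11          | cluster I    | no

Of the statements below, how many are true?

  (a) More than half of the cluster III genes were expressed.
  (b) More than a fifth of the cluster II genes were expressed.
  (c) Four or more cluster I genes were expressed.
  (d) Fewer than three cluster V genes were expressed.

0

(a) cluster III: |A| = 5, |A ∩ B| = 2; needs |A ∩ B| > |A ∖ B| — false.
(b) cluster II: |A| = 6, |A ∩ B| = 1; needs |A ∩ B| / |A| > 1/5 — false.
(c) cluster I: |A| = 7, |A ∩ B| = 3; needs |A ∩ B| ≥ 4 — false.
(d) cluster V: |A| = 5, |A ∩ B| = 3; needs |A ∩ B| < 3 — false.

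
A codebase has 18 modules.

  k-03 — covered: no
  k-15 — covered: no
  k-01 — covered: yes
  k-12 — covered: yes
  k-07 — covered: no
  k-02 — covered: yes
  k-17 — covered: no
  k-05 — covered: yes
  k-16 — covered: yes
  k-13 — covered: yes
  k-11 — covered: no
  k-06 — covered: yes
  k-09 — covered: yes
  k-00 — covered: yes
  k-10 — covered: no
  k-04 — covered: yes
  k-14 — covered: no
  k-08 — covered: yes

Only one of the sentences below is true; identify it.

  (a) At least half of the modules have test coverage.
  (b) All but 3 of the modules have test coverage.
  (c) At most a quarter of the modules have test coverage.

|A| = 18, |A ∩ B| = 11, |A ∖ B| = 7.
(a) requires |A ∩ B| ≥ |A ∖ B|: true.
(b) requires |A ∖ B| = 3: false.
(c) requires |A ∩ B| / |A| ≤ 1/4: false.

(a)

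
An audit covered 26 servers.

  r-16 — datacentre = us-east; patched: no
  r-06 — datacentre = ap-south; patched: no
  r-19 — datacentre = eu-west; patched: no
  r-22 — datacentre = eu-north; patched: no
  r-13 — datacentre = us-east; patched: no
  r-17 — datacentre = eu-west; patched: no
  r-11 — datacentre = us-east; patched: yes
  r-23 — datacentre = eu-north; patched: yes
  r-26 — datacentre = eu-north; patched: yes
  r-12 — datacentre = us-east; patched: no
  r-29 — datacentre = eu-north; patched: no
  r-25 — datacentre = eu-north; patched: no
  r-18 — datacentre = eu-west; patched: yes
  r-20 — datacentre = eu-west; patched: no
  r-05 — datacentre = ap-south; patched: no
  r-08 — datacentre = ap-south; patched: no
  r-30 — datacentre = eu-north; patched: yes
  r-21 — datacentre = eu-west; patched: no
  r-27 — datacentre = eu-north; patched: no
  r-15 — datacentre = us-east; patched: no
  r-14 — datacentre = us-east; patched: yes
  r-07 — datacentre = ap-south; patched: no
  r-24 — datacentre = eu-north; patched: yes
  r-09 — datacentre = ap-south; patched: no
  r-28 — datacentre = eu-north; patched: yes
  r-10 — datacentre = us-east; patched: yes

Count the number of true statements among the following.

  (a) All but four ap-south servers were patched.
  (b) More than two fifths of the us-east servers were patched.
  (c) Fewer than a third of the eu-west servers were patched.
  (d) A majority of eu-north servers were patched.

(a) ap-south: |A| = 5, |A ∩ B| = 0; needs |A ∖ B| = 4 — false.
(b) us-east: |A| = 7, |A ∩ B| = 3; needs |A ∩ B| / |A| > 2/5 — true.
(c) eu-west: |A| = 5, |A ∩ B| = 1; needs |A ∩ B| / |A| < 1/3 — true.
(d) eu-north: |A| = 9, |A ∩ B| = 5; needs |A ∩ B| > |A ∖ B| — true.

3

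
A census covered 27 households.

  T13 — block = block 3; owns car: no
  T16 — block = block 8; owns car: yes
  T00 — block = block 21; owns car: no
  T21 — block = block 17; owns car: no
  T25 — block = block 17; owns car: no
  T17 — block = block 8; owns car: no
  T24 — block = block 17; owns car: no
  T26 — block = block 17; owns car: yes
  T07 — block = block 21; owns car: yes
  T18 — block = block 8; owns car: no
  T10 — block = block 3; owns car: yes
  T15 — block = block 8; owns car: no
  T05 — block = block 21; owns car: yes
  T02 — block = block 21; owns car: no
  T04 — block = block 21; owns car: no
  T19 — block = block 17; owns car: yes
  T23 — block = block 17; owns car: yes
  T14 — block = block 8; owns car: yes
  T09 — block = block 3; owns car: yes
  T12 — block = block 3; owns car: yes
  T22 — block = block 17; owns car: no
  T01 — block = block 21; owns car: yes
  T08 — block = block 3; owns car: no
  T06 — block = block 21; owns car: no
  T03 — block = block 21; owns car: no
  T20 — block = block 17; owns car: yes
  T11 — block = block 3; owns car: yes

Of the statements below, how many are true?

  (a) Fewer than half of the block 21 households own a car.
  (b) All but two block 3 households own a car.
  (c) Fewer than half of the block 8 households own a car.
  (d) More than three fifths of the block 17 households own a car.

(a) block 21: |A| = 8, |A ∩ B| = 3; needs |A ∩ B| < |A ∖ B| — true.
(b) block 3: |A| = 6, |A ∩ B| = 4; needs |A ∖ B| = 2 — true.
(c) block 8: |A| = 5, |A ∩ B| = 2; needs |A ∩ B| < |A ∖ B| — true.
(d) block 17: |A| = 8, |A ∩ B| = 4; needs |A ∩ B| / |A| > 3/5 — false.

3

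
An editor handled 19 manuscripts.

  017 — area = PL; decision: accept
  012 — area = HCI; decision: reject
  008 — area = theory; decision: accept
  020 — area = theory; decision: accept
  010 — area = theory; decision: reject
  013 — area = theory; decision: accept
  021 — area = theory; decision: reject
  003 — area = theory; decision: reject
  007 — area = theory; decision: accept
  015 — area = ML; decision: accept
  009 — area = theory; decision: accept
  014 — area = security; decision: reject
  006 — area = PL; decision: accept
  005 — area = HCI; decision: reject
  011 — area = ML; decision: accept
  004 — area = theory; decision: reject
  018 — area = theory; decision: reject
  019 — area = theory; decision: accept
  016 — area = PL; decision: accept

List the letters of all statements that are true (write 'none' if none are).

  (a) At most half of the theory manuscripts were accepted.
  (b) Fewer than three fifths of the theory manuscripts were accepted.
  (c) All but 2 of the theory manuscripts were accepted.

|A| = 11, |A ∩ B| = 6, |A ∖ B| = 5.
(a) |A ∩ B| ≤ |A ∖ B|: fails.
(b) |A ∩ B| / |A| < 3/5: holds.
(c) |A ∖ B| = 2: fails.

(b)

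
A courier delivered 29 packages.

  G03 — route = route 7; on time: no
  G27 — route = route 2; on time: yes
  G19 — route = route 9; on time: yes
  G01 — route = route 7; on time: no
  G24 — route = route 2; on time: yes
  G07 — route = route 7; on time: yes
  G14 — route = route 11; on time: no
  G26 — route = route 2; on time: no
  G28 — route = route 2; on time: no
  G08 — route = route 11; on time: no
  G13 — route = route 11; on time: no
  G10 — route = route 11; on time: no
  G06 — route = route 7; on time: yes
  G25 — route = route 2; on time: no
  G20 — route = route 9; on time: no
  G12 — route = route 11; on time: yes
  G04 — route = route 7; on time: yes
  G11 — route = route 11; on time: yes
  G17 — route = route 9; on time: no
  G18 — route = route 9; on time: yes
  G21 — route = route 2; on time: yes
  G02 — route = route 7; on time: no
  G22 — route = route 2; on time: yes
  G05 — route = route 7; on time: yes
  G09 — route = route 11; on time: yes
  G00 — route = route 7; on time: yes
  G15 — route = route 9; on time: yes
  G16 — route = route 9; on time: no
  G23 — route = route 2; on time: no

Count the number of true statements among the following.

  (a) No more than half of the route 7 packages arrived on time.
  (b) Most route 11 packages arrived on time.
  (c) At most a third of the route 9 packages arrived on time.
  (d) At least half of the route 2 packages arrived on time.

(a) route 7: |A| = 8, |A ∩ B| = 5; needs |A ∩ B| ≤ |A ∖ B| — false.
(b) route 11: |A| = 7, |A ∩ B| = 3; needs |A ∩ B| > |A ∖ B| — false.
(c) route 9: |A| = 6, |A ∩ B| = 3; needs |A ∩ B| / |A| ≤ 1/3 — false.
(d) route 2: |A| = 8, |A ∩ B| = 4; needs |A ∩ B| ≥ |A ∖ B| — true.

1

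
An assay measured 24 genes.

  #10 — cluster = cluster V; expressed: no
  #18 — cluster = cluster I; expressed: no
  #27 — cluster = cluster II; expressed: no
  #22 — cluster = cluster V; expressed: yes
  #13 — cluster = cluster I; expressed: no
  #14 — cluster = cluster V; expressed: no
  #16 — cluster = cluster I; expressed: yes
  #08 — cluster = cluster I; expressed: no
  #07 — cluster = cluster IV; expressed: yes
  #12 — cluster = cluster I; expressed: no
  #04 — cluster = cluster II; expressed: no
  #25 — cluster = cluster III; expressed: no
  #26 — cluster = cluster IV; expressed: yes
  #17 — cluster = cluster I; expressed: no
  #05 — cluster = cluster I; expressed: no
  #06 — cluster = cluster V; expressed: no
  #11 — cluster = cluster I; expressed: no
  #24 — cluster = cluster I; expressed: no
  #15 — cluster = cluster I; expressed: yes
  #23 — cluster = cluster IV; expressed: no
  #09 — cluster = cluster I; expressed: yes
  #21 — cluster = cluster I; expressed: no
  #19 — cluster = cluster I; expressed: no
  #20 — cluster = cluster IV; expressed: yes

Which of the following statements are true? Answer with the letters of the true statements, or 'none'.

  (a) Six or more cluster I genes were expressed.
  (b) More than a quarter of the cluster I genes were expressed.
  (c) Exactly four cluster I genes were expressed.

|A| = 13, |A ∩ B| = 3, |A ∖ B| = 10.
(a) |A ∩ B| ≥ 6: fails.
(b) |A ∩ B| / |A| > 1/4: fails.
(c) |A ∩ B| = 4: fails.

none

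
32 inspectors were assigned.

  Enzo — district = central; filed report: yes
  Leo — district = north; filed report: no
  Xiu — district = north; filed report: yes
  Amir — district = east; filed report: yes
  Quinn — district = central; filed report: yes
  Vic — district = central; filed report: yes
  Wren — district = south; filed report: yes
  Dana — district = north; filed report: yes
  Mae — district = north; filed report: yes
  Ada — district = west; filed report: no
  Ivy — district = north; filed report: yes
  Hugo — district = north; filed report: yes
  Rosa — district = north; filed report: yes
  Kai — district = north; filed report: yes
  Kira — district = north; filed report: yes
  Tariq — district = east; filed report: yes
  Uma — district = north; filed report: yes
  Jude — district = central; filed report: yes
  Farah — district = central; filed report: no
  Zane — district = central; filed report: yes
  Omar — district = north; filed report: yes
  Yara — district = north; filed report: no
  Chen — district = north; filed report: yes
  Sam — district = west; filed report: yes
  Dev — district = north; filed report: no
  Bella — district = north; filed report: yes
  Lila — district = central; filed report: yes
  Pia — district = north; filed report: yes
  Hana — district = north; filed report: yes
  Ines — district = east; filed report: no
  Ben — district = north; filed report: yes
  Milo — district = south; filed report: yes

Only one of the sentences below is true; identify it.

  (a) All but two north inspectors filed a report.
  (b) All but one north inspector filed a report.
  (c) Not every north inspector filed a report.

(c)

|A| = 18, |A ∩ B| = 15, |A ∖ B| = 3.
(a) requires |A ∖ B| = 2: false.
(b) requires |A ∖ B| = 1: false.
(c) requires A ⊄ B (|A ∖ B| ≥ 1): true.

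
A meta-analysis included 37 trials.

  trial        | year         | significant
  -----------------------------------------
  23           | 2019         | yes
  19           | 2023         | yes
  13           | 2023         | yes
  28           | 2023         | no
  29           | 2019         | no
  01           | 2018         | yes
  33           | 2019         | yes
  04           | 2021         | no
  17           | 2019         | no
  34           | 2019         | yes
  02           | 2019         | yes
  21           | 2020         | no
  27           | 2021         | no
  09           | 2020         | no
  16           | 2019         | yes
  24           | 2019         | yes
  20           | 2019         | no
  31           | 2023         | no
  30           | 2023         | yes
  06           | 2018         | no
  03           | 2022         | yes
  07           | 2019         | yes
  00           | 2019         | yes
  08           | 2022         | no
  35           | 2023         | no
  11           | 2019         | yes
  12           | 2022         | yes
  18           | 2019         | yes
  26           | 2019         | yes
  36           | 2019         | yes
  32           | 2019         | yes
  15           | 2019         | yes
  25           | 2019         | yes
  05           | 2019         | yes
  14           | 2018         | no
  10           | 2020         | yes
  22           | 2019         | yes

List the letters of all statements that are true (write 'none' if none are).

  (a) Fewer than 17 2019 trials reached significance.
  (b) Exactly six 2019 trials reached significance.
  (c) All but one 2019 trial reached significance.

|A| = 20, |A ∩ B| = 17, |A ∖ B| = 3.
(a) |A ∩ B| < 17: fails.
(b) |A ∩ B| = 6: fails.
(c) |A ∖ B| = 1: fails.

none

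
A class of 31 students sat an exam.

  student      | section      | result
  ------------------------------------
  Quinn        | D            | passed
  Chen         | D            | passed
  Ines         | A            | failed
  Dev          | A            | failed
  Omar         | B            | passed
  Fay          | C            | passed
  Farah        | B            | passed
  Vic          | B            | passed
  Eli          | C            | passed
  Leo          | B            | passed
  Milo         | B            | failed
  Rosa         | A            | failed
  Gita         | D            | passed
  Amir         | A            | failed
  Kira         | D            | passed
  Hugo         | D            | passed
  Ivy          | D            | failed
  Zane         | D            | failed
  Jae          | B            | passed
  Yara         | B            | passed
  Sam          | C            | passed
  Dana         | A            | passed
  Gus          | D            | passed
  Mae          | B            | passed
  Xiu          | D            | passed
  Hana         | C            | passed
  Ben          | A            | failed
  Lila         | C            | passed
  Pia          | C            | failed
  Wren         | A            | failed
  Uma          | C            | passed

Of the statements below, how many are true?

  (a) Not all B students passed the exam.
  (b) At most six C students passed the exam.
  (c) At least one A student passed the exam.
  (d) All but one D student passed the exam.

3

(a) B: |A| = 8, |A ∩ B| = 7; needs A ⊄ B (|A ∖ B| ≥ 1) — true.
(b) C: |A| = 7, |A ∩ B| = 6; needs |A ∩ B| ≤ 6 — true.
(c) A: |A| = 7, |A ∩ B| = 1; needs A ∩ B ≠ ∅ (|A ∩ B| ≥ 1) — true.
(d) D: |A| = 9, |A ∩ B| = 7; needs |A ∖ B| = 1 — false.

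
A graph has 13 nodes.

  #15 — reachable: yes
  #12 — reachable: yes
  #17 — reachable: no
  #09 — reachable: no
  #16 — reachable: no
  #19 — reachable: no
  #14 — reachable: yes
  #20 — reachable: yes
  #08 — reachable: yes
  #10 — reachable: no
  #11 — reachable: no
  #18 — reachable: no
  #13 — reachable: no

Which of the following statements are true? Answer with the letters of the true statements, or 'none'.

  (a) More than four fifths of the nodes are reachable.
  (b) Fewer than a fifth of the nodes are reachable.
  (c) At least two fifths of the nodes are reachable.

|A| = 13, |A ∩ B| = 5, |A ∖ B| = 8.
(a) |A ∩ B| / |A| > 4/5: fails.
(b) |A ∩ B| / |A| < 1/5: fails.
(c) |A ∩ B| / |A| ≥ 2/5: fails.

none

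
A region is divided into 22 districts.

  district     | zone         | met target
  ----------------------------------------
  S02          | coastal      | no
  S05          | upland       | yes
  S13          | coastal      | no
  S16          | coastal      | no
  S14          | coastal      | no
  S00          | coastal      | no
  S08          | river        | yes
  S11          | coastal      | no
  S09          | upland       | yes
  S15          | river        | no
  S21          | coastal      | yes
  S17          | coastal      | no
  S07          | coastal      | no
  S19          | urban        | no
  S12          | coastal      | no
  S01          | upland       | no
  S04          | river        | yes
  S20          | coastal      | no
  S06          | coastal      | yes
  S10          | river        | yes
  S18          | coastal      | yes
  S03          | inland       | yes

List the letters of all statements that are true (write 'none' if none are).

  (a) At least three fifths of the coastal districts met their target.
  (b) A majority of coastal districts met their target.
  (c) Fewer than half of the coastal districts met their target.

(c)

|A| = 13, |A ∩ B| = 3, |A ∖ B| = 10.
(a) |A ∩ B| / |A| ≥ 3/5: fails.
(b) |A ∩ B| > |A ∖ B|: fails.
(c) |A ∩ B| < |A ∖ B|: holds.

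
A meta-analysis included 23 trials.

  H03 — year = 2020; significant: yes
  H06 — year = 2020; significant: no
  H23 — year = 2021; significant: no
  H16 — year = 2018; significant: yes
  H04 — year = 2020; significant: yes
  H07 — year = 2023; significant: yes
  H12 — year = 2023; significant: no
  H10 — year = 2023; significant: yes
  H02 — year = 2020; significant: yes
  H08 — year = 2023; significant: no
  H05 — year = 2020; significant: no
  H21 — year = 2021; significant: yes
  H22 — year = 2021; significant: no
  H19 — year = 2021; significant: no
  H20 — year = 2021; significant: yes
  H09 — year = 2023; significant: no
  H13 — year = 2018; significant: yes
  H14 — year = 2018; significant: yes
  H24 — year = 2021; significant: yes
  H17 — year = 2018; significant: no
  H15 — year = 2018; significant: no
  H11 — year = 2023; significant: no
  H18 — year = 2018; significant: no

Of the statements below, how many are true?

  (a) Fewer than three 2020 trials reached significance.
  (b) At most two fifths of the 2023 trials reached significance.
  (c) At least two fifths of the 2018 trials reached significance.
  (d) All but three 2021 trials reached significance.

(a) 2020: |A| = 5, |A ∩ B| = 3; needs |A ∩ B| < 3 — false.
(b) 2023: |A| = 6, |A ∩ B| = 2; needs |A ∩ B| / |A| ≤ 2/5 — true.
(c) 2018: |A| = 6, |A ∩ B| = 3; needs |A ∩ B| / |A| ≥ 2/5 — true.
(d) 2021: |A| = 6, |A ∩ B| = 3; needs |A ∖ B| = 3 — true.

3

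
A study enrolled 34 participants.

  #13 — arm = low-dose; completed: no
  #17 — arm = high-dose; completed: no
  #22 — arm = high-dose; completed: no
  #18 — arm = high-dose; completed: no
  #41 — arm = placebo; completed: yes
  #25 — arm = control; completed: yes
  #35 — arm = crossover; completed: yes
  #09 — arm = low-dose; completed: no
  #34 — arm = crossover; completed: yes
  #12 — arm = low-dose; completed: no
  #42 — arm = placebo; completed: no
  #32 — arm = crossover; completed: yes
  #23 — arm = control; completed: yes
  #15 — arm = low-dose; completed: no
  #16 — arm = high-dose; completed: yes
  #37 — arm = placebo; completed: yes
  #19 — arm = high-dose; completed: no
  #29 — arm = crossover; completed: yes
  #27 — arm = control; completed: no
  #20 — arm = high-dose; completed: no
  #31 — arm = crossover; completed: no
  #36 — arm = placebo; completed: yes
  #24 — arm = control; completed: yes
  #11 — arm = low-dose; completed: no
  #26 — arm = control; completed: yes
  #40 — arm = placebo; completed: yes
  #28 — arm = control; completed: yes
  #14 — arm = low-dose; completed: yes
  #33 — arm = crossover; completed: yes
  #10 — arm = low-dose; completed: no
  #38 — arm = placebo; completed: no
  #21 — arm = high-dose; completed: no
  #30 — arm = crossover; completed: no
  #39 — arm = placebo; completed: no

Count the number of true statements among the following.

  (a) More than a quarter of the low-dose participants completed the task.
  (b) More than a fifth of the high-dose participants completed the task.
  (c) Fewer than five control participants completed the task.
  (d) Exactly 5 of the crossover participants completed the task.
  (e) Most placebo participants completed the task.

2

(a) low-dose: |A| = 7, |A ∩ B| = 1; needs |A ∩ B| / |A| > 1/4 — false.
(b) high-dose: |A| = 7, |A ∩ B| = 1; needs |A ∩ B| / |A| > 1/5 — false.
(c) control: |A| = 6, |A ∩ B| = 5; needs |A ∩ B| < 5 — false.
(d) crossover: |A| = 7, |A ∩ B| = 5; needs |A ∩ B| = 5 — true.
(e) placebo: |A| = 7, |A ∩ B| = 4; needs |A ∩ B| > |A ∖ B| — true.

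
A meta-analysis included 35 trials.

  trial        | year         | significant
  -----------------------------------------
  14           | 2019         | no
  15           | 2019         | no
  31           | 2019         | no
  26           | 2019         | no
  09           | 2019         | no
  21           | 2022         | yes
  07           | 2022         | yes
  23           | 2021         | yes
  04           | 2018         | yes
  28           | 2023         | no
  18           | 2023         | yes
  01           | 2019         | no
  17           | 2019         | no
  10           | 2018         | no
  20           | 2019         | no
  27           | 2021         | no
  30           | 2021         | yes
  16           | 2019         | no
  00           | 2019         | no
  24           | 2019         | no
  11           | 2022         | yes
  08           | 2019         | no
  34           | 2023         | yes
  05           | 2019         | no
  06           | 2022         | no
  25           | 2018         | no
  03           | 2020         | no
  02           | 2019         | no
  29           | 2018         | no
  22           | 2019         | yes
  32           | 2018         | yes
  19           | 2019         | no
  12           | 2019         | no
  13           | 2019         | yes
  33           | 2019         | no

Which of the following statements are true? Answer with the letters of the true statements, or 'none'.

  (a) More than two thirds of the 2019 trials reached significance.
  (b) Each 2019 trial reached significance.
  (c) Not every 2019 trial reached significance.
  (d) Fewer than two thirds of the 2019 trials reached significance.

|A| = 19, |A ∩ B| = 2, |A ∖ B| = 17.
(a) |A ∩ B| / |A| > 2/3: fails.
(b) A ⊆ B, i.e. every element of A is in B (|A ∖ B| = 0): fails.
(c) A ⊄ B (|A ∖ B| ≥ 1): holds.
(d) |A ∩ B| / |A| < 2/3: holds.

(c), (d)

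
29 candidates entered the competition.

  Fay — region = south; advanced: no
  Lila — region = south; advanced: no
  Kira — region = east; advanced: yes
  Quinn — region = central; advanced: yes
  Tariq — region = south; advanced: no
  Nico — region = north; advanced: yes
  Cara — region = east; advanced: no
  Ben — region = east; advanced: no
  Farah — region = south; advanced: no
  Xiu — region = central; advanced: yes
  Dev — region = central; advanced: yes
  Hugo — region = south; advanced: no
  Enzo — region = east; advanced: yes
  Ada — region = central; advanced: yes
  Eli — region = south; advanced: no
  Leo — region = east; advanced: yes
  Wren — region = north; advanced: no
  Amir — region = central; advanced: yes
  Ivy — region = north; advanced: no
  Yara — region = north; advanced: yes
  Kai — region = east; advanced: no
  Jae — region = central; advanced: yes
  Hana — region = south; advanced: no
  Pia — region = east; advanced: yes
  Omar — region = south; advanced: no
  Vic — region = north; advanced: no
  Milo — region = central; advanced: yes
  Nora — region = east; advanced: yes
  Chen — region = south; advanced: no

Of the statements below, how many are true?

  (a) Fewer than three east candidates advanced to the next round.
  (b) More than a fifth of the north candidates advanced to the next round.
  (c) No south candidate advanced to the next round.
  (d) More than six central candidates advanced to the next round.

3

(a) east: |A| = 8, |A ∩ B| = 5; needs |A ∩ B| < 3 — false.
(b) north: |A| = 5, |A ∩ B| = 2; needs |A ∩ B| / |A| > 1/5 — true.
(c) south: |A| = 9, |A ∩ B| = 0; needs A ∩ B = ∅ (|A ∩ B| = 0) — true.
(d) central: |A| = 7, |A ∩ B| = 7; needs |A ∩ B| > 6 — true.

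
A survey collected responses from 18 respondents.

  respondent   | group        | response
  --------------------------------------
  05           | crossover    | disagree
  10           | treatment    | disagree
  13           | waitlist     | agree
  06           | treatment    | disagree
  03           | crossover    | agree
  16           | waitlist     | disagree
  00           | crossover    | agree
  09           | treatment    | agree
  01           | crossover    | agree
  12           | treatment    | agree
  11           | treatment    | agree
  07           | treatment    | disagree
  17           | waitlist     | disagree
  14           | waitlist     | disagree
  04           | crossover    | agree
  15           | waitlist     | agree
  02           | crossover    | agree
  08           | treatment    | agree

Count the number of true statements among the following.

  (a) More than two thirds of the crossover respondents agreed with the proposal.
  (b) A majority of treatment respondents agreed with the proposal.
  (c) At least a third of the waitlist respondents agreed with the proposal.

3

(a) crossover: |A| = 6, |A ∩ B| = 5; needs |A ∩ B| / |A| > 2/3 — true.
(b) treatment: |A| = 7, |A ∩ B| = 4; needs |A ∩ B| > |A ∖ B| — true.
(c) waitlist: |A| = 5, |A ∩ B| = 2; needs |A ∩ B| / |A| ≥ 1/3 — true.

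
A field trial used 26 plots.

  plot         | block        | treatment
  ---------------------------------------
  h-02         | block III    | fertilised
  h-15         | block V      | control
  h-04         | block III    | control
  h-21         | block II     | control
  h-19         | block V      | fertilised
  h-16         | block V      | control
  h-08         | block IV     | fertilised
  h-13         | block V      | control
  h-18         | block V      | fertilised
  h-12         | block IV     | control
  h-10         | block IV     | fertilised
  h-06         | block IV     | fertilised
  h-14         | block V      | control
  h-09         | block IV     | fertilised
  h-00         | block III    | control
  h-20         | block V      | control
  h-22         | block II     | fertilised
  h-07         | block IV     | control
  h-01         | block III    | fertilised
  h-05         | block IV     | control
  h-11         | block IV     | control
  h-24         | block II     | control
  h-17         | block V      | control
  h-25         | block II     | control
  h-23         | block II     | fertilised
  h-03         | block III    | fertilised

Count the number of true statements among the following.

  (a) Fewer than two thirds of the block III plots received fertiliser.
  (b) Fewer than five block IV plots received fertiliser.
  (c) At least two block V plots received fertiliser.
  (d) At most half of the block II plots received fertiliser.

4

(a) block III: |A| = 5, |A ∩ B| = 3; needs |A ∩ B| / |A| < 2/3 — true.
(b) block IV: |A| = 8, |A ∩ B| = 4; needs |A ∩ B| < 5 — true.
(c) block V: |A| = 8, |A ∩ B| = 2; needs |A ∩ B| ≥ 2 — true.
(d) block II: |A| = 5, |A ∩ B| = 2; needs |A ∩ B| ≤ |A ∖ B| — true.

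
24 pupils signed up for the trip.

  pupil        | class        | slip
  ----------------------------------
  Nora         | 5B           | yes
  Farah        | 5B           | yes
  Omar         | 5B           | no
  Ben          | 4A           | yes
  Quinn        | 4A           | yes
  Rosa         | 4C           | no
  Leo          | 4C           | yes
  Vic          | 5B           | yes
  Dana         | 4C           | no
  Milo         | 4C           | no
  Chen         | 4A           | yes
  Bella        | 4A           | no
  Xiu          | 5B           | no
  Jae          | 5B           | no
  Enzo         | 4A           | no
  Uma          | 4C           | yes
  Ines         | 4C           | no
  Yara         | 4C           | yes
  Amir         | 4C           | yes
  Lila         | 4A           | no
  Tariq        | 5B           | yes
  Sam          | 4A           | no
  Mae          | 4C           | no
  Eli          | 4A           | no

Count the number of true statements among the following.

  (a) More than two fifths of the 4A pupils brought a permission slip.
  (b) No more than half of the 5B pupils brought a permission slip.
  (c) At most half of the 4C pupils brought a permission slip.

1

(a) 4A: |A| = 8, |A ∩ B| = 3; needs |A ∩ B| / |A| > 2/5 — false.
(b) 5B: |A| = 7, |A ∩ B| = 4; needs |A ∩ B| ≤ |A ∖ B| — false.
(c) 4C: |A| = 9, |A ∩ B| = 4; needs |A ∩ B| ≤ |A ∖ B| — true.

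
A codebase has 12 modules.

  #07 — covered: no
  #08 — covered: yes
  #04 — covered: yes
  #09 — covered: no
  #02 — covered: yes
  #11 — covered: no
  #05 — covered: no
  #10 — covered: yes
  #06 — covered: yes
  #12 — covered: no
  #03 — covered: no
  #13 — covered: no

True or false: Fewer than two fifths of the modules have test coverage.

Truth condition: |A ∩ B| / |A| < 2/5.
A (the restrictor) = {#07, #08, #04, #09, #02, #11, #05, #10, #06, #12, #03, #13}, |A| = 12.
A ∩ B = {#08, #04, #02, #10, #06}, so |A ∩ B| = 5.
A ∖ B = {#07, #09, #11, #05, #12, #03, #13}, so |A ∖ B| = 7.
|A ∩ B|/|A| = 5/12, so the statement is false.

False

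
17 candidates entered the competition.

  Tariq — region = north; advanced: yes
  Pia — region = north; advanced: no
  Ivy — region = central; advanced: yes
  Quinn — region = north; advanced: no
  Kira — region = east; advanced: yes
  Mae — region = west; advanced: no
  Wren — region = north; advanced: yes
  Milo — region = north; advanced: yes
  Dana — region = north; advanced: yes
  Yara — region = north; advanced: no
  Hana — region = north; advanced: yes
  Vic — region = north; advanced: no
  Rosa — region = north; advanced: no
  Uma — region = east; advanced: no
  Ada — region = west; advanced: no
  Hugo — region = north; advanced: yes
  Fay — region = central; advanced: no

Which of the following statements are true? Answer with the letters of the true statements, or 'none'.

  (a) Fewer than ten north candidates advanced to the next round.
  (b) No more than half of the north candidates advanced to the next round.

|A| = 11, |A ∩ B| = 6, |A ∖ B| = 5.
(a) |A ∩ B| < 10: holds.
(b) |A ∩ B| ≤ |A ∖ B|: fails.

(a)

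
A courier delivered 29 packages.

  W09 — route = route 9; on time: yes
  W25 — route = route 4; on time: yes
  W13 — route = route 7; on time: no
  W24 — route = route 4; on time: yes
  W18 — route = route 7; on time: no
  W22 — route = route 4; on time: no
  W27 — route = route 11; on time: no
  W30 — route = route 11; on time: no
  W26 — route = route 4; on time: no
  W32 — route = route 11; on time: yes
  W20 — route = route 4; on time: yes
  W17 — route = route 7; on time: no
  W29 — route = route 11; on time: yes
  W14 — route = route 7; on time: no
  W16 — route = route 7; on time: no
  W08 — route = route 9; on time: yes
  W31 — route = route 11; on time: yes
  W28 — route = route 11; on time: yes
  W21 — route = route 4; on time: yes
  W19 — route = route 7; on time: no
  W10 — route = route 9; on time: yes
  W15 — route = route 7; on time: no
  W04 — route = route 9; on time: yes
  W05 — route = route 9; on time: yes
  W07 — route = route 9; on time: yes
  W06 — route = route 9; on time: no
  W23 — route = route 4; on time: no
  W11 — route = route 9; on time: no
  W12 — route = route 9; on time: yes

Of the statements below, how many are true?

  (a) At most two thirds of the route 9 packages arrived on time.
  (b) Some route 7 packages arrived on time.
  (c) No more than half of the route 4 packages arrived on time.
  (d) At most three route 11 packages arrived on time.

0

(a) route 9: |A| = 9, |A ∩ B| = 7; needs |A ∩ B| / |A| ≤ 2/3 — false.
(b) route 7: |A| = 7, |A ∩ B| = 0; needs A ∩ B ≠ ∅ (|A ∩ B| ≥ 1) — false.
(c) route 4: |A| = 7, |A ∩ B| = 4; needs |A ∩ B| ≤ |A ∖ B| — false.
(d) route 11: |A| = 6, |A ∩ B| = 4; needs |A ∩ B| ≤ 3 — false.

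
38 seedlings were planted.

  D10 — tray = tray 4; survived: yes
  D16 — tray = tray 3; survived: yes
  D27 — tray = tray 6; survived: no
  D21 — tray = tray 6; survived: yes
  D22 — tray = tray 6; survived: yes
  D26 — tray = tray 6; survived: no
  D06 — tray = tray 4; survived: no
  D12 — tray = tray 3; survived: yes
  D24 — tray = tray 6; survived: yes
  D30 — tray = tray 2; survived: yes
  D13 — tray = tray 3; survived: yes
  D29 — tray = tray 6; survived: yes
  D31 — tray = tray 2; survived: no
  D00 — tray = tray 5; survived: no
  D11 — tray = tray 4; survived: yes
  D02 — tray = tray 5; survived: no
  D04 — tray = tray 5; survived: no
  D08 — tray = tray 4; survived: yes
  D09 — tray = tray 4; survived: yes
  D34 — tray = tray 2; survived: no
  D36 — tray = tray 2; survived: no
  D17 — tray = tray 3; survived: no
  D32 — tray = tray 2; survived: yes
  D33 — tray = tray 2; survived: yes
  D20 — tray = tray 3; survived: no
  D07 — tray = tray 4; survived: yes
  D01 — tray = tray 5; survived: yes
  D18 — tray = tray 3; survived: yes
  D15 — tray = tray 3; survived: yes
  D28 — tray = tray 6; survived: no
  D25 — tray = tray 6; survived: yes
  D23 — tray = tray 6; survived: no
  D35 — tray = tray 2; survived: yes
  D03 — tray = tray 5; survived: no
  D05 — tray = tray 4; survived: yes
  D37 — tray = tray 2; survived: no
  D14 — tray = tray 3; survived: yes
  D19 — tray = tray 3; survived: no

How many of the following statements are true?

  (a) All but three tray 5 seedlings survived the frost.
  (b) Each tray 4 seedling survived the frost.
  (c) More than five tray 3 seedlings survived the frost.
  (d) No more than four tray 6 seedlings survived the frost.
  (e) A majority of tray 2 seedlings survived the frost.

1

(a) tray 5: |A| = 5, |A ∩ B| = 1; needs |A ∖ B| = 3 — false.
(b) tray 4: |A| = 7, |A ∩ B| = 6; needs A ⊆ B, i.e. every element of A is in B (|A ∖ B| = 0) — false.
(c) tray 3: |A| = 9, |A ∩ B| = 6; needs |A ∩ B| > 5 — true.
(d) tray 6: |A| = 9, |A ∩ B| = 5; needs |A ∩ B| ≤ 4 — false.
(e) tray 2: |A| = 8, |A ∩ B| = 4; needs |A ∩ B| > |A ∖ B| — false.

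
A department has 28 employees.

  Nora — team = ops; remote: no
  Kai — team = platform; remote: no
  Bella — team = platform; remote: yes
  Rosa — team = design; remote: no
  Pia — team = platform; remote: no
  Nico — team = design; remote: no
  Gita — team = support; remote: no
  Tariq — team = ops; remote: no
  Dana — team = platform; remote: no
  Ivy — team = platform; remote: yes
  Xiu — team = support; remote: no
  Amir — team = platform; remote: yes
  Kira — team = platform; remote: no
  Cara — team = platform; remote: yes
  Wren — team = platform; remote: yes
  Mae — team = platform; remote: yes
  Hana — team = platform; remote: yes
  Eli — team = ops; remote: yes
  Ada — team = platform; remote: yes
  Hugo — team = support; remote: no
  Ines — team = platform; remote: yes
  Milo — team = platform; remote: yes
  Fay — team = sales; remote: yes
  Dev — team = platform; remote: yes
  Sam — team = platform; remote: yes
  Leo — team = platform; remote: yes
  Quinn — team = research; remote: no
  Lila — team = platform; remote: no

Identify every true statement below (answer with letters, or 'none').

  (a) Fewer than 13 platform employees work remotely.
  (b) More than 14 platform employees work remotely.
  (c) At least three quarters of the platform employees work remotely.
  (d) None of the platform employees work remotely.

none

|A| = 18, |A ∩ B| = 13, |A ∖ B| = 5.
(a) |A ∩ B| < 13: fails.
(b) |A ∩ B| > 14: fails.
(c) |A ∩ B| / |A| ≥ 3/4: fails.
(d) A ∩ B = ∅ (|A ∩ B| = 0): fails.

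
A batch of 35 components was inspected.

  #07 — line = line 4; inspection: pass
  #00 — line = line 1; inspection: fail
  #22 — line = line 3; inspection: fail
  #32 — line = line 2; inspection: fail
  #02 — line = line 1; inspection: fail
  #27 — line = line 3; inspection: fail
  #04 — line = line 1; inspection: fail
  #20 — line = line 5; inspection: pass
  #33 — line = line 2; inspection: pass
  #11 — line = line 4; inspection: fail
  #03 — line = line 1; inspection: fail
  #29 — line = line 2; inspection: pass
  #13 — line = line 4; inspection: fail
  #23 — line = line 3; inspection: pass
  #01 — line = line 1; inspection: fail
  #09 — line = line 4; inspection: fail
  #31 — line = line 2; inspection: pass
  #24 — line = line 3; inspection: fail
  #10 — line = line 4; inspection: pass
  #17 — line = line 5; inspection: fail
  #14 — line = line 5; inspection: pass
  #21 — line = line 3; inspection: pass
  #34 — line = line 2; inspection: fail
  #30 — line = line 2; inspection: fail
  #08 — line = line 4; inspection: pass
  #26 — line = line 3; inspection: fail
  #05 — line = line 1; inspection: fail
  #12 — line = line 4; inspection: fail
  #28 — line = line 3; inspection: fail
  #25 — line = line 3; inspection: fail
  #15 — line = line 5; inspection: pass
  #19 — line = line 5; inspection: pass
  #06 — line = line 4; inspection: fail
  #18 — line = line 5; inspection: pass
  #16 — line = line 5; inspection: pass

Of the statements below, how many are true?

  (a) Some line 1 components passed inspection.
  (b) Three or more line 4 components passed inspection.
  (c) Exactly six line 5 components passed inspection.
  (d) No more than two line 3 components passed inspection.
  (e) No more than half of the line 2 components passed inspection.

(a) line 1: |A| = 6, |A ∩ B| = 0; needs A ∩ B ≠ ∅ (|A ∩ B| ≥ 1) — false.
(b) line 4: |A| = 8, |A ∩ B| = 3; needs |A ∩ B| ≥ 3 — true.
(c) line 5: |A| = 7, |A ∩ B| = 6; needs |A ∩ B| = 6 — true.
(d) line 3: |A| = 8, |A ∩ B| = 2; needs |A ∩ B| ≤ 2 — true.
(e) line 2: |A| = 6, |A ∩ B| = 3; needs |A ∩ B| ≤ |A ∖ B| — true.

4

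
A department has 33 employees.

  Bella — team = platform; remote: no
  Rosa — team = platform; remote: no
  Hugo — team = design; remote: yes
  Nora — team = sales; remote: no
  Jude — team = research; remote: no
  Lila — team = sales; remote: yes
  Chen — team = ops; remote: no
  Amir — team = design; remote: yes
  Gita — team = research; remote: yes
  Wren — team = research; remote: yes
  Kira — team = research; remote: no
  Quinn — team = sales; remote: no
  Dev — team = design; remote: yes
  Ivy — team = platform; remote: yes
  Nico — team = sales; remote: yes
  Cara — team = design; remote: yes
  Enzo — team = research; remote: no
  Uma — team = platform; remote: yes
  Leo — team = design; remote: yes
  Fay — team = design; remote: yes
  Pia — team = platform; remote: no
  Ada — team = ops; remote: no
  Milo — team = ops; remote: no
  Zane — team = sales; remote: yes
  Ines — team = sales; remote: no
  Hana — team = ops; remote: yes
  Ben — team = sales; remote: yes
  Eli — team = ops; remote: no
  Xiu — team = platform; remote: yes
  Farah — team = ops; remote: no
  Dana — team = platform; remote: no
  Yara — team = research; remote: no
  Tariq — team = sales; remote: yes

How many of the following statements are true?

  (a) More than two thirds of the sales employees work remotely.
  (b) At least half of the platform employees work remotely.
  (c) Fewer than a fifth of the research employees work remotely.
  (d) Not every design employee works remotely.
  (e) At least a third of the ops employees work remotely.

0

(a) sales: |A| = 8, |A ∩ B| = 5; needs |A ∩ B| / |A| > 2/3 — false.
(b) platform: |A| = 7, |A ∩ B| = 3; needs |A ∩ B| ≥ |A ∖ B| — false.
(c) research: |A| = 6, |A ∩ B| = 2; needs |A ∩ B| / |A| < 1/5 — false.
(d) design: |A| = 6, |A ∩ B| = 6; needs A ⊄ B (|A ∖ B| ≥ 1) — false.
(e) ops: |A| = 6, |A ∩ B| = 1; needs |A ∩ B| / |A| ≥ 1/3 — false.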